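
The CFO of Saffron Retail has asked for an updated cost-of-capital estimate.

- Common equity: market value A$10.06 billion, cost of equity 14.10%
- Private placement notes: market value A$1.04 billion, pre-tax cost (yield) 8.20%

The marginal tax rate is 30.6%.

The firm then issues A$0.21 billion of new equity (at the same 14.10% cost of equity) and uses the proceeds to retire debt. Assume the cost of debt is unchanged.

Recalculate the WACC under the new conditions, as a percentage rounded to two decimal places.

After the change:
Total capital V = 10.27 + 0.83 = 11.1.
Equity: weight = 10.27/11.1 = 0.9252; cost = 14.1%.
Private placement notes: weight = 0.83/11.1 = 0.0748; after-tax cost = 8.2% × (1 − 30.6%) = 5.6908%.
WACC = 0.9252 × 14.1000% + 0.0748 × 5.6908% = 13.4712%.

13.47%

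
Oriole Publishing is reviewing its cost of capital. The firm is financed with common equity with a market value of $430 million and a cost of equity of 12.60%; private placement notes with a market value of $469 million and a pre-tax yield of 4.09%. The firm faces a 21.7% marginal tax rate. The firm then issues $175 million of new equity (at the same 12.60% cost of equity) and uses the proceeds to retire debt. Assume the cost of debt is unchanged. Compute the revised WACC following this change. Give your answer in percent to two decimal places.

9.53%

After the change:
Total capital V = 605 + 294 = 899.
Equity: weight = 605/899 = 0.6730; cost = 12.6%.
Private placement notes: weight = 294/899 = 0.3270; after-tax cost = 4.09% × (1 − 21.7%) = 3.2025%.
WACC = 0.6730 × 12.6000% + 0.3270 × 3.2025% = 9.5267%.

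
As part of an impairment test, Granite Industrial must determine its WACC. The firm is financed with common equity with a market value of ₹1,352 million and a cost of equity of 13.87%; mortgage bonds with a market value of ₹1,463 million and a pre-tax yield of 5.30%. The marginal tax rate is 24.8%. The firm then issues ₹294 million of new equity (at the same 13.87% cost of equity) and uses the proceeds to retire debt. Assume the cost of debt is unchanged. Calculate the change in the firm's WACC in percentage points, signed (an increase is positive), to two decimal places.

+1.03 pp

Current WACC:
Total capital V = 1352 + 1463 = 2815.
Equity: weight = 1352/2815 = 0.4803; cost = 13.87%.
Mortgage bonds: weight = 1463/2815 = 0.5197; after-tax cost = 5.3% × (1 − 24.8%) = 3.9856%.
WACC = 0.4803 × 13.8700% + 0.5197 × 3.9856% = 8.7329%.
After the change:
Total capital V = 1646 + 1169 = 2815.
Equity: weight = 1646/2815 = 0.5847; cost = 13.87%.
Mortgage bonds: weight = 1169/2815 = 0.4153; after-tax cost = 5.3% × (1 − 24.8%) = 3.9856%.
WACC = 0.5847 × 13.8700% + 0.4153 × 3.9856% = 9.7653%.
Change in WACC = 9.7653% − 8.7329% = 1.0323 pp.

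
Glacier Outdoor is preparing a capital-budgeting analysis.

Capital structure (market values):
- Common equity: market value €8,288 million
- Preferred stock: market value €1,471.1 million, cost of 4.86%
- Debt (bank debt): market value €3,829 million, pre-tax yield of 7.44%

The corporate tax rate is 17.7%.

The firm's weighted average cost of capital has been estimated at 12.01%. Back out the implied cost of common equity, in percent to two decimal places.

16.00%

Total capital V = 8288 + 1471.1 + 3829 = 13588.1.
Equity weight = 8288/13588.1 = 0.6099.
Preferred weight = 1471.1/13588.1 = 0.1083.
Bank debt weight = 3829/13588.1 = 0.2818.
Debt contribution = 0.2818 × 7.44% × (1 − 17.7%) = 1.7254%.
Preferred contribution = 0.1083 × 4.86% = 0.5262%.
Required equity contribution = 12.01% − 2.2516% = 9.7584%.
Re = 9.7584% / 0.6099 = 15.9988%.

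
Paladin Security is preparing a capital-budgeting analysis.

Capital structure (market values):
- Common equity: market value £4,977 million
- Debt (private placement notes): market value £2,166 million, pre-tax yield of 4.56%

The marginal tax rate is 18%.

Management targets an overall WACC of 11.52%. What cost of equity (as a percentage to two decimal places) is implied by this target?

Total capital V = 4977 + 2166 = 7143.
Equity weight = 4977/7143 = 0.6968.
Private placement notes weight = 2166/7143 = 0.3032.
Debt contribution = 0.3032 × 4.56% × (1 − 18%) = 1.1339%.
Required equity contribution = 11.52% − 1.1339% = 10.3861%.
Re = 10.3861% / 0.6968 = 14.9062%.

14.91%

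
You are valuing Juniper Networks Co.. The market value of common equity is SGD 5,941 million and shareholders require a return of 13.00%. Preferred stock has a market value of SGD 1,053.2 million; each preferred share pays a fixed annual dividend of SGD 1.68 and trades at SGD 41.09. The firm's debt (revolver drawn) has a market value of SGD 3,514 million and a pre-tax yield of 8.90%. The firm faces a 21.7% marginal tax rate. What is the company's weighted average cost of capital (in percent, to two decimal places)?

10.09%

Cost of preferred: Rp = 1.68 / 41.09 = 4.0886%.
Total capital V = 5941 + 1053.2 + 3514 = 10508.2.
Equity: weight = 5941/10508.2 = 0.5654; cost = 13%.
Preferred: weight = 1053.2/10508.2 = 0.1002; cost = 4.0886%.
Revolver drawn: weight = 3514/10508.2 = 0.3344; after-tax cost = 8.9% × (1 − 21.7%) = 6.9687%.
WACC = 0.5654 × 13.0000% + 0.1002 × 4.0886% + 0.3344 × 6.9687% = 10.0899%.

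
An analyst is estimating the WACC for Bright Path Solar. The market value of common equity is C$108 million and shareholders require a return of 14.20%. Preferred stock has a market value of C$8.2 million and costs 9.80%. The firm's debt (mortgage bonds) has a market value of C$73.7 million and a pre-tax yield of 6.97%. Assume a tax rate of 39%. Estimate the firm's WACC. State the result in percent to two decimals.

10.15%

Total capital V = 108 + 8.2 + 73.7 = 189.9.
Equity: weight = 108/189.9 = 0.5687; cost = 14.2%.
Preferred: weight = 8.2/189.9 = 0.0432; cost = 9.8%.
Mortgage bonds: weight = 73.7/189.9 = 0.3881; after-tax cost = 6.97% × (1 − 39%) = 4.2517%.
WACC = 0.5687 × 14.2000% + 0.0432 × 9.8000% + 0.3881 × 4.2517% = 10.1491%.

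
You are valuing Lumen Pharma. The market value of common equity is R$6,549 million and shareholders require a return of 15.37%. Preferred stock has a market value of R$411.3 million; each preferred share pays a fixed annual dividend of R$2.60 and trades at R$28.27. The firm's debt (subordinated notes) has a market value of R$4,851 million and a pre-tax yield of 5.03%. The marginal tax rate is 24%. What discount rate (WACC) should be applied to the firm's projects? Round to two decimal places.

Cost of preferred: Rp = 2.6 / 28.27 = 9.1970%.
Total capital V = 6549 + 411.3 + 4851 = 11811.3.
Equity: weight = 6549/11811.3 = 0.5545; cost = 15.37%.
Preferred: weight = 411.3/11811.3 = 0.0348; cost = 9.197%.
Subordinated notes: weight = 4851/11811.3 = 0.4107; after-tax cost = 5.03% × (1 − 24%) = 3.8228%.
WACC = 0.5545 × 15.3700% + 0.0348 × 9.1970% + 0.4107 × 3.8228% = 10.4125%.

10.41%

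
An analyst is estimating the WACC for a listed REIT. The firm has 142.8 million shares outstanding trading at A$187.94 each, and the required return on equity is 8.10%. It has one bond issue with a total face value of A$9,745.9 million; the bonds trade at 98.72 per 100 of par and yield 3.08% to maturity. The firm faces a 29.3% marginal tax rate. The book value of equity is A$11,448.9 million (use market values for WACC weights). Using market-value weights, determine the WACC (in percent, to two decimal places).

6.54%

Market value of equity E = 187.94 × 142.8m = 26837.832m. Market value of debt D = 9745.9m × 98.72/100 = 9621.15248m.
Total capital V = 26837.832 + 9621.15248 = 36458.98448.
Equity: weight = 26837.832/36458.98448 = 0.7361; cost = 8.1%.
Bonds outstanding: weight = 9621.15248/36458.98448 = 0.2639; after-tax cost = 3.08% × (1 − 29.3%) = 2.1776%.
WACC = 0.7361 × 8.1000% + 0.2639 × 2.1776% = 6.5371%.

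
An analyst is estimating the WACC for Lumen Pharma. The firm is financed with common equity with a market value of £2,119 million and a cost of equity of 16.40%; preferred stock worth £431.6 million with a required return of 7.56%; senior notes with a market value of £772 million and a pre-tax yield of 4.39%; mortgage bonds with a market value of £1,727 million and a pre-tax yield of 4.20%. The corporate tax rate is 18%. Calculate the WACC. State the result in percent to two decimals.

Total capital V = 2119 + 431.6 + 772 + 1727 = 5049.6.
Equity: weight = 2119/5049.6 = 0.4196; cost = 16.4%.
Preferred: weight = 431.6/5049.6 = 0.0855; cost = 7.56%.
Senior notes: weight = 772/5049.6 = 0.1529; after-tax cost = 4.39% × (1 − 18%) = 3.5998%.
Mortgage bonds: weight = 1727/5049.6 = 0.3420; after-tax cost = 4.2% × (1 − 18%) = 3.4440%.
WACC = 0.4196 × 16.4000% + 0.0855 × 7.5600% + 0.1529 × 3.5998% + 0.3420 × 3.4440% = 9.2564%.

9.26%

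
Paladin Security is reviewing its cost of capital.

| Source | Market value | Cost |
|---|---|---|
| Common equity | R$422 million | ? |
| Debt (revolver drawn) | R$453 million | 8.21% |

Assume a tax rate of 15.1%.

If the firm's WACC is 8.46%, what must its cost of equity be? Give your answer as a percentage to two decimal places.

10.06%

Total capital V = 422 + 453 = 875.
Equity weight = 422/875 = 0.4823.
Revolver drawn weight = 453/875 = 0.5177.
Debt contribution = 0.5177 × 8.21% × (1 − 15.1%) = 3.6086%.
Required equity contribution = 8.46% − 3.6086% = 4.8514%.
Re = 4.8514% / 0.4823 = 10.0591%.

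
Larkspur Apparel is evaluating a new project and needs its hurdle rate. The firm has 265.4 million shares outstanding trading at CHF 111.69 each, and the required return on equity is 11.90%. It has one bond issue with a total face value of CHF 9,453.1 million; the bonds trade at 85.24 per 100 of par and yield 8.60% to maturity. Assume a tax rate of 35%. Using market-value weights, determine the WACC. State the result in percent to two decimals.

10.55%

Market value of equity E = 111.69 × 265.4m = 29642.526m. Market value of debt D = 9453.1m × 85.24/100 = 8057.82244m.
Total capital V = 29642.526 + 8057.82244 = 37700.34844.
Equity: weight = 29642.526/37700.34844 = 0.7863; cost = 11.9%.
Bonds outstanding: weight = 8057.82244/37700.34844 = 0.2137; after-tax cost = 8.6% × (1 − 35%) = 5.5900%.
WACC = 0.7863 × 11.9000% + 0.2137 × 5.5900% = 10.5513%.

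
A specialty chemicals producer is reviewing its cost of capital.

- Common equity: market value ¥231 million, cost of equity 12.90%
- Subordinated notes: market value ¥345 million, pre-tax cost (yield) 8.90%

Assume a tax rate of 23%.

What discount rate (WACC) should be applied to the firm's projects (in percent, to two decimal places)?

9.28%

Total capital V = 231 + 345 = 576.
Equity: weight = 231/576 = 0.4010; cost = 12.9%.
Subordinated notes: weight = 345/576 = 0.5990; after-tax cost = 8.9% × (1 − 23%) = 6.8530%.
WACC = 0.4010 × 12.9000% + 0.5990 × 6.8530% = 9.2781%.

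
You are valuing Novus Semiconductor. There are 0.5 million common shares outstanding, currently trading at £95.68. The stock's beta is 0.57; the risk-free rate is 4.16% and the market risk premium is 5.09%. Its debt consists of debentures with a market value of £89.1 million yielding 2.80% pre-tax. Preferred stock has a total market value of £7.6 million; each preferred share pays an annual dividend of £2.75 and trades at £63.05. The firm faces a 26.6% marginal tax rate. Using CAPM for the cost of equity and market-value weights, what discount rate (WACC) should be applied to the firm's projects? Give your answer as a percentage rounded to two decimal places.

3.83%

Cost of equity via CAPM: Re = 4.16% + 0.57 × 5.09% = 7.0613%.
Cost of preferred: Rp = 2.75 / 63.05 = 4.3616%.
Market value of equity E = 95.68 × 0.5m = 47.84m.
Total capital V = 47.84 + 7.6 + 89.1 = 144.54.
Equity: weight = 47.84/144.54 = 0.3310; cost = 7.0613%.
Preferred: weight = 7.6/144.54 = 0.0526; cost = 4.3616%.
Debentures: weight = 89.1/144.54 = 0.6164; after-tax cost = 2.8% × (1 − 26.6%) = 2.0552%.
WACC = 0.3310 × 7.0613% + 0.0526 × 4.3616% + 0.6164 × 2.0552% = 3.8334%.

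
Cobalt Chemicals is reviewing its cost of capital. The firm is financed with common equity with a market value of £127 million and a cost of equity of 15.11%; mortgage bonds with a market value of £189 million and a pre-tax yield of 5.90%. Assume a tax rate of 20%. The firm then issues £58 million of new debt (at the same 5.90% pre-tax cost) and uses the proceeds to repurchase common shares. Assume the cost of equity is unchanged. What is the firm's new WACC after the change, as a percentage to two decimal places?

6.99%

After the change:
Total capital V = 69 + 247 = 316.
Equity: weight = 69/316 = 0.2184; cost = 15.11%.
Mortgage bonds: weight = 247/316 = 0.7816; after-tax cost = 5.9% × (1 − 20%) = 4.7200%.
WACC = 0.2184 × 15.1100% + 0.7816 × 4.7200% = 6.9887%.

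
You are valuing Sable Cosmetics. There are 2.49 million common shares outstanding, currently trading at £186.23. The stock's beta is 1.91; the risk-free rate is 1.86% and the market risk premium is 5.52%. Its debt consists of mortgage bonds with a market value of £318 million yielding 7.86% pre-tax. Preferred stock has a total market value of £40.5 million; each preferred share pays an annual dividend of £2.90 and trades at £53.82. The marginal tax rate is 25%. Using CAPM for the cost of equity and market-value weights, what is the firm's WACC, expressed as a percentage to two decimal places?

Cost of equity via CAPM: Re = 1.86% + 1.91 × 5.52% = 12.4032%.
Cost of preferred: Rp = 2.9 / 53.82 = 5.3883%.
Market value of equity E = 186.23 × 2.49m = 463.7127m.
Total capital V = 463.7127 + 40.5 + 318 = 822.2127.
Equity: weight = 463.7127/822.2127 = 0.5640; cost = 12.4032%.
Preferred: weight = 40.5/822.2127 = 0.0493; cost = 5.3883%.
Mortgage bonds: weight = 318/822.2127 = 0.3868; after-tax cost = 7.86% × (1 − 25%) = 5.8950%.
WACC = 0.5640 × 12.4032% + 0.0493 × 5.3883% + 0.3868 × 5.8950% = 9.5405%.

9.54%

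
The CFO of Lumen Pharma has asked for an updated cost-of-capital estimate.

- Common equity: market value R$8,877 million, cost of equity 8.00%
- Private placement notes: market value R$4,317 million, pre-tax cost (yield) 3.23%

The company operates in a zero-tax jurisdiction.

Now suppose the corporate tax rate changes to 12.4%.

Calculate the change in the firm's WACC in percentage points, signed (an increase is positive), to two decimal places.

Current WACC:
Total capital V = 8877 + 4317 = 13194.
Equity: weight = 8877/13194 = 0.6728; cost = 8%.
Private placement notes: weight = 4317/13194 = 0.3272; after-tax cost = 3.23% × (1 − 0%) = 3.2300%.
WACC = 0.6728 × 8.0000% + 0.3272 × 3.2300% = 6.4393%.
After the change:
Total capital V = 8877 + 4317 = 13194.
Equity: weight = 8877/13194 = 0.6728; cost = 8%.
Private placement notes: weight = 4317/13194 = 0.3272; after-tax cost = 3.23% × (1 − 12.4%) = 2.8295%.
WACC = 0.6728 × 8.0000% + 0.3272 × 2.8295% = 6.3082%.
Change in WACC = 6.3082% − 6.4393% = -0.1310 pp.

-0.13 pp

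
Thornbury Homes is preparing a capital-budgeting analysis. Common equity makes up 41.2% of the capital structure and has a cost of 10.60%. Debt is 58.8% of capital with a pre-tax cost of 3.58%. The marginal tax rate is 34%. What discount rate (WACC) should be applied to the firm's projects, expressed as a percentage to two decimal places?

5.76%

After-tax cost of debt = 3.58% × (1 − 34%) = 2.3628%.
WACC = 0.412 × 10.6000% + 0.588 × 2.3628% = 5.7565%.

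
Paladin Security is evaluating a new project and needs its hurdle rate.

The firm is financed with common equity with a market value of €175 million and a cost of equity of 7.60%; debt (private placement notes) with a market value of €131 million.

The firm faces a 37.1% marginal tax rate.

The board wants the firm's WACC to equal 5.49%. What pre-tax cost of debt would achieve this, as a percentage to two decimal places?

Total capital V = 175 + 131 = 306.
Equity weight = 175/306 = 0.5719.
Private placement notes weight = 131/306 = 0.4281.
Equity contribution = 0.5719 × 7.6% = 4.3464%.
Remaining for debt = 5.49% − 4.3464% = 1.1436%.
Rd × (1 − 37.1%) × 0.4281 = 1.1436%  ⇒  Rd = 4.2469%.

4.25%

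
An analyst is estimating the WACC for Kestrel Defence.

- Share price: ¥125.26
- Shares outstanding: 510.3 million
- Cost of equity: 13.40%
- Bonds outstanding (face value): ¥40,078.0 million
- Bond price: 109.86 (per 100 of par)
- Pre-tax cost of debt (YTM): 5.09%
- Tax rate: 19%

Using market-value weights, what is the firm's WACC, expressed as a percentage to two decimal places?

9.62%

Market value of equity E = 125.26 × 510.3m = 63920.178m. Market value of debt D = 40078m × 109.86/100 = 44029.6908m.
Total capital V = 63920.178 + 44029.6908 = 107949.8688.
Equity: weight = 63920.178/107949.8688 = 0.5921; cost = 13.4%.
Bonds outstanding: weight = 44029.6908/107949.8688 = 0.4079; after-tax cost = 5.09% × (1 − 19%) = 4.1229%.
WACC = 0.5921 × 13.4000% + 0.4079 × 4.1229% = 9.6161%.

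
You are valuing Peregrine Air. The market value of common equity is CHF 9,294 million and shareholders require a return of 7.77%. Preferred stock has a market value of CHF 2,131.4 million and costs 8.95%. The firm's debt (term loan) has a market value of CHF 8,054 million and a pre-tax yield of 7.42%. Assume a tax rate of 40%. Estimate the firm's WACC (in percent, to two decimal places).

6.53%

Total capital V = 9294 + 2131.4 + 8054 = 19479.4.
Equity: weight = 9294/19479.4 = 0.4771; cost = 7.77%.
Preferred: weight = 2131.4/19479.4 = 0.1094; cost = 8.95%.
Term loan: weight = 8054/19479.4 = 0.4135; after-tax cost = 7.42% × (1 − 40%) = 4.4520%.
WACC = 0.4771 × 7.7700% + 0.1094 × 8.9500% + 0.4135 × 4.4520% = 6.5272%.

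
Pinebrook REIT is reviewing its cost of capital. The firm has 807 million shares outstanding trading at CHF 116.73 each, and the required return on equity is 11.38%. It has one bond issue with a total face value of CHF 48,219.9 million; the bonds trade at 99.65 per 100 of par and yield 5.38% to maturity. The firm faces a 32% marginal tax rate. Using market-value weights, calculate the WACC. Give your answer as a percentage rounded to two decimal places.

8.77%

Market value of equity E = 116.73 × 807m = 94201.11m. Market value of debt D = 48219.9m × 99.65/100 = 48051.13035m.
Total capital V = 94201.11 + 48051.13035 = 142252.24035.
Equity: weight = 94201.11/142252.24035 = 0.6622; cost = 11.38%.
Bonds outstanding: weight = 48051.13035/142252.24035 = 0.3378; after-tax cost = 5.38% × (1 − 32%) = 3.6584%.
WACC = 0.6622 × 11.3800% + 0.3378 × 3.6584% = 8.7717%.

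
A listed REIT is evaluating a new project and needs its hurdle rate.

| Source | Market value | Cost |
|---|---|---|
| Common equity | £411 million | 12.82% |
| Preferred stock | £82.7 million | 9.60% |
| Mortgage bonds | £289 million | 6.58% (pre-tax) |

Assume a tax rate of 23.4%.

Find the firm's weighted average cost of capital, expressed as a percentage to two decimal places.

9.61%

Total capital V = 411 + 82.7 + 289 = 782.7.
Equity: weight = 411/782.7 = 0.5251; cost = 12.82%.
Preferred: weight = 82.7/782.7 = 0.1057; cost = 9.6%.
Mortgage bonds: weight = 289/782.7 = 0.3692; after-tax cost = 6.58% × (1 − 23.4%) = 5.0403%.
WACC = 0.5251 × 12.8200% + 0.1057 × 9.6000% + 0.3692 × 5.0403% = 9.6072%.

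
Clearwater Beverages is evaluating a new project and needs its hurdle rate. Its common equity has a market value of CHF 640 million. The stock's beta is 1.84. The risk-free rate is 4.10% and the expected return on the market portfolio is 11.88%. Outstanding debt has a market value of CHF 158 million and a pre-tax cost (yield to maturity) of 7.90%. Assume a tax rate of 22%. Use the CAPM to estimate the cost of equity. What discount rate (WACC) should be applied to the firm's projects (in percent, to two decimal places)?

15.99%

Market risk premium = 11.88% − 4.1% = 7.78%.
Cost of equity via CAPM: Re = 4.1% + 1.84 × 7.78% = 18.4152%.
Total capital V = 640 + 158 = 798.
Equity: weight = 640/798 = 0.8020; cost = 18.4152%.
Debt: weight = 158/798 = 0.1980; after-tax cost = 7.9% × (1 − 22%) = 6.1620%.
WACC = 0.8020 × 18.4152% + 0.1980 × 6.1620% = 15.9891%.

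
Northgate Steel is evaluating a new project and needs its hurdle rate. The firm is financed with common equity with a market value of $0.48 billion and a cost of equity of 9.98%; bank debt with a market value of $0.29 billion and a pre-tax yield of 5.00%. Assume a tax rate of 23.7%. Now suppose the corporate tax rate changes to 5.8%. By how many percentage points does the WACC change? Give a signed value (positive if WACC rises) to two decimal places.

Current WACC:
Total capital V = 0.48 + 0.29 = 0.77.
Equity: weight = 0.48/0.77 = 0.6234; cost = 9.98%.
Bank debt: weight = 0.29/0.77 = 0.3766; after-tax cost = 5% × (1 − 23.7%) = 3.8150%.
WACC = 0.6234 × 9.9800% + 0.3766 × 3.8150% = 7.6581%.
After the change:
Total capital V = 0.48 + 0.29 = 0.77.
Equity: weight = 0.48/0.77 = 0.6234; cost = 9.98%.
Bank debt: weight = 0.29/0.77 = 0.3766; after-tax cost = 5% × (1 − 5.8%) = 4.7100%.
WACC = 0.6234 × 9.9800% + 0.3766 × 4.7100% = 7.9952%.
Change in WACC = 7.9952% − 7.6581% = 0.3371 pp.

+0.34 pp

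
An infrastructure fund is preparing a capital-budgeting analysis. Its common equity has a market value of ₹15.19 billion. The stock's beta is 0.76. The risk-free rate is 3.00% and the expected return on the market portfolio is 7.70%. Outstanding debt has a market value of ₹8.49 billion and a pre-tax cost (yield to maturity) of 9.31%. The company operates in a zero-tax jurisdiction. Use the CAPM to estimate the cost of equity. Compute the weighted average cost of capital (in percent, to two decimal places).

7.55%

Market risk premium = 7.7% − 3.0% = 4.7%.
Cost of equity via CAPM: Re = 3.0% + 0.76 × 4.7% = 6.5720%.
Total capital V = 15.19 + 8.49 = 23.68.
Equity: weight = 15.19/23.68 = 0.6415; cost = 6.572%.
Debt: weight = 8.49/23.68 = 0.3585; after-tax cost = 9.31% × (1 − 0%) = 9.3100%.
WACC = 0.6415 × 6.5720% + 0.3585 × 9.3100% = 7.5537%.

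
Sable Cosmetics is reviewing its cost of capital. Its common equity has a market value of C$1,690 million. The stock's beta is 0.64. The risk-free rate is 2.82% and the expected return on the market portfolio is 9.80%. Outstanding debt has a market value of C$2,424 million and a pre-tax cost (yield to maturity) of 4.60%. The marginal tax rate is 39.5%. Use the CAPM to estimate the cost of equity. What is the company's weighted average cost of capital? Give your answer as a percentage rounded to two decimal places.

Market risk premium = 9.8% − 2.82% = 6.98%.
Cost of equity via CAPM: Re = 2.82% + 0.64 × 6.98% = 7.2872%.
Total capital V = 1690 + 2424 = 4114.
Equity: weight = 1690/4114 = 0.4108; cost = 7.2872%.
Debt: weight = 2424/4114 = 0.5892; after-tax cost = 4.6% × (1 − 39.5%) = 2.7830%.
WACC = 0.4108 × 7.2872% + 0.5892 × 2.7830% = 4.6333%.

4.63%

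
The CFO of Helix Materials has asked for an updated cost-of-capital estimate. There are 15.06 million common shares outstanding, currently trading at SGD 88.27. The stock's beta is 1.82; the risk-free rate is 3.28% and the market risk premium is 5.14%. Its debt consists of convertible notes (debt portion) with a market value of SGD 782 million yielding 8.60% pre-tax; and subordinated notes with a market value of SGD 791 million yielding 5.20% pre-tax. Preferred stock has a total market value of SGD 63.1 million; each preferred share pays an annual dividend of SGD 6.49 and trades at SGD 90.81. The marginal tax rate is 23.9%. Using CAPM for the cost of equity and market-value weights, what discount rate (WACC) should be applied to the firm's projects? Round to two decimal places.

8.60%

Cost of equity via CAPM: Re = 3.28% + 1.82 × 5.14% = 12.6348%.
Cost of preferred: Rp = 6.49 / 90.81 = 7.1468%.
Market value of equity E = 88.27 × 15.06m = 1329.3462m.
Total capital V = 1329.3462 + 63.1 + 782 + 791 = 2965.4462.
Equity: weight = 1329.3462/2965.4462 = 0.4483; cost = 12.6348%.
Preferred: weight = 63.1/2965.4462 = 0.0213; cost = 7.1468%.
Convertible notes (debt portion): weight = 782/2965.4462 = 0.2637; after-tax cost = 8.6% × (1 − 23.9%) = 6.5446%.
Subordinated notes: weight = 791/2965.4462 = 0.2667; after-tax cost = 5.2% × (1 − 23.9%) = 3.9572%.
WACC = 0.4483 × 12.6348% + 0.0213 × 7.1468% + 0.2637 × 6.5446% + 0.2667 × 3.9572% = 8.5974%.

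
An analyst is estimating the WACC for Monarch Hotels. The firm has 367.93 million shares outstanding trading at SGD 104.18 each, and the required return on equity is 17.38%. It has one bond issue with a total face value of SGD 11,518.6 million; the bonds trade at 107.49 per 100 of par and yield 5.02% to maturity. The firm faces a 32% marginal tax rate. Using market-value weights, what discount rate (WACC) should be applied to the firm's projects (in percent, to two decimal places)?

Market value of equity E = 104.18 × 367.93m = 38330.9474m. Market value of debt D = 11518.6m × 107.49/100 = 12381.34314m.
Total capital V = 38330.9474 + 12381.34314 = 50712.29054.
Equity: weight = 38330.9474/50712.29054 = 0.7559; cost = 17.38%.
Bonds outstanding: weight = 12381.34314/50712.29054 = 0.2441; after-tax cost = 5.02% × (1 − 32%) = 3.4136%.
WACC = 0.7559 × 17.3800% + 0.2441 × 3.4136% = 13.9701%.

13.97%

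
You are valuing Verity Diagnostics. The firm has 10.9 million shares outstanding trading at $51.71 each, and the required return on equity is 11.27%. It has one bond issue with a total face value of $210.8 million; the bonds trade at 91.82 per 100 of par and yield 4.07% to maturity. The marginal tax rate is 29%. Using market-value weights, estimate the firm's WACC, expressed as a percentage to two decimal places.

Market value of equity E = 51.71 × 10.9m = 563.639m. Market value of debt D = 210.8m × 91.82/100 = 193.55656m.
Total capital V = 563.639 + 193.55656 = 757.19556.
Equity: weight = 563.639/757.19556 = 0.7444; cost = 11.27%.
Bonds outstanding: weight = 193.55656/757.19556 = 0.2556; after-tax cost = 4.07% × (1 − 29%) = 2.8897%.
WACC = 0.7444 × 11.2700% + 0.2556 × 2.8897% = 9.1278%.

9.13%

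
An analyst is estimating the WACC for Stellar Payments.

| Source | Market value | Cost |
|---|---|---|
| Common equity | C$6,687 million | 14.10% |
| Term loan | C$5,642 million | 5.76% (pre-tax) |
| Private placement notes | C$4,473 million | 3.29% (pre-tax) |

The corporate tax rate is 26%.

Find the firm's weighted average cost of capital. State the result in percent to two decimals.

7.69%

Total capital V = 6687 + 5642 + 4473 = 16802.
Equity: weight = 6687/16802 = 0.3980; cost = 14.1%.
Term loan: weight = 5642/16802 = 0.3358; after-tax cost = 5.76% × (1 − 26%) = 4.2624%.
Private placement notes: weight = 4473/16802 = 0.2662; after-tax cost = 3.29% × (1 − 26%) = 2.4346%.
WACC = 0.3980 × 14.1000% + 0.3358 × 4.2624% + 0.2662 × 2.4346% = 7.6911%.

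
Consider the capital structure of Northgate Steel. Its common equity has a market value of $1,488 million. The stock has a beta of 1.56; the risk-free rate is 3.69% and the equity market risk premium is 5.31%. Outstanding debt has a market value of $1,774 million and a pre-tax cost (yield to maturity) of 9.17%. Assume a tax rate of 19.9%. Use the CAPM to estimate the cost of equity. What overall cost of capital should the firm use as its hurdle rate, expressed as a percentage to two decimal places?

Cost of equity via CAPM: Re = 3.69% + 1.56 × 5.31% = 11.9736%.
Total capital V = 1488 + 1774 = 3262.
Equity: weight = 1488/3262 = 0.4562; cost = 11.9736%.
Debt: weight = 1774/3262 = 0.5438; after-tax cost = 9.17% × (1 − 19.9%) = 7.3452%.
WACC = 0.4562 × 11.9736% + 0.5438 × 7.3452% = 9.4565%.

9.46%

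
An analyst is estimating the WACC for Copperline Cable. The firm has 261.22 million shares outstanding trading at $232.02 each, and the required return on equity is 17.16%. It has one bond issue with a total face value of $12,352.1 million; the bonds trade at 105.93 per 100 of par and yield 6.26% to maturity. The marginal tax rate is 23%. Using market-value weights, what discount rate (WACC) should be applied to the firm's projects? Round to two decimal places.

Market value of equity E = 232.02 × 261.22m = 60608.2644m. Market value of debt D = 12352.1m × 105.93/100 = 13084.57953m.
Total capital V = 60608.2644 + 13084.57953 = 73692.84393.
Equity: weight = 60608.2644/73692.84393 = 0.8224; cost = 17.16%.
Bonds outstanding: weight = 13084.57953/73692.84393 = 0.1776; after-tax cost = 6.26% × (1 − 23%) = 4.8202%.
WACC = 0.8224 × 17.1600% + 0.1776 × 4.8202% = 14.9690%.

14.97%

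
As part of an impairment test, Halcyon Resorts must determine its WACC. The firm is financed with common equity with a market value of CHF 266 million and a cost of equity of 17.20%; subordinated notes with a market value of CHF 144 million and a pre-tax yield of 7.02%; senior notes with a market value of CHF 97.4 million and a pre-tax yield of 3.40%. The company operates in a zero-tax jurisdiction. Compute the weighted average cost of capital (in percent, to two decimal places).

11.66%

Total capital V = 266 + 144 + 97.4 = 507.4.
Equity: weight = 266/507.4 = 0.5242; cost = 17.2%.
Subordinated notes: weight = 144/507.4 = 0.2838; after-tax cost = 7.02% × (1 − 0%) = 7.0200%.
Senior notes: weight = 97.4/507.4 = 0.1920; after-tax cost = 3.4% × (1 − 0%) = 3.4000%.
WACC = 0.5242 × 17.2000% + 0.2838 × 7.0200% + 0.1920 × 3.4000% = 11.6619%.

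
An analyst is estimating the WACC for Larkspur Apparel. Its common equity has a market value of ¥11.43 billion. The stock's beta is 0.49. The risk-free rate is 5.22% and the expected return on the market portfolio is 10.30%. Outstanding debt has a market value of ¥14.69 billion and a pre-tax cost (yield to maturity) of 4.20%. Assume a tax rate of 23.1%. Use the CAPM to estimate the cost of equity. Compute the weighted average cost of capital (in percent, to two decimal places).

Market risk premium = 10.3% − 5.22% = 5.08%.
Cost of equity via CAPM: Re = 5.22% + 0.49 × 5.08% = 7.7092%.
Total capital V = 11.43 + 14.69 = 26.12.
Equity: weight = 11.43/26.12 = 0.4376; cost = 7.7092%.
Debt: weight = 14.69/26.12 = 0.5624; after-tax cost = 4.2% × (1 − 23.1%) = 3.2298%.
WACC = 0.4376 × 7.7092% + 0.5624 × 3.2298% = 5.1900%.

5.19%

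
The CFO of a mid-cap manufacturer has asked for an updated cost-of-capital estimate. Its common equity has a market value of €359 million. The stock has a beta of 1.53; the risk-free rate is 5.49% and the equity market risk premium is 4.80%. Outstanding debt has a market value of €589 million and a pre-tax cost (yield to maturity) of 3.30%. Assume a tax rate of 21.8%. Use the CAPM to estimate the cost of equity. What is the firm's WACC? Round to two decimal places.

Cost of equity via CAPM: Re = 5.49% + 1.53 × 4.8% = 12.8340%.
Total capital V = 359 + 589 = 948.
Equity: weight = 359/948 = 0.3787; cost = 12.834%.
Debt: weight = 589/948 = 0.6213; after-tax cost = 3.3% × (1 − 21.8%) = 2.5806%.
WACC = 0.3787 × 12.8340% + 0.6213 × 2.5806% = 6.4635%.

6.46%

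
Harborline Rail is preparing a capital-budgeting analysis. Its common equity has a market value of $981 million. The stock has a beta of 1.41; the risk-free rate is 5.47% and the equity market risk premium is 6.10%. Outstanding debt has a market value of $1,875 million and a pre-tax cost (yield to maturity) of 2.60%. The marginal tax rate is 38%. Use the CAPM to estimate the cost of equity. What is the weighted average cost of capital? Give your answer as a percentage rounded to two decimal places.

5.89%

Cost of equity via CAPM: Re = 5.47% + 1.41 × 6.1% = 14.0710%.
Total capital V = 981 + 1875 = 2856.
Equity: weight = 981/2856 = 0.3435; cost = 14.071%.
Debt: weight = 1875/2856 = 0.6565; after-tax cost = 2.6% × (1 − 38%) = 1.6120%.
WACC = 0.3435 × 14.0710% + 0.6565 × 1.6120% = 5.8915%.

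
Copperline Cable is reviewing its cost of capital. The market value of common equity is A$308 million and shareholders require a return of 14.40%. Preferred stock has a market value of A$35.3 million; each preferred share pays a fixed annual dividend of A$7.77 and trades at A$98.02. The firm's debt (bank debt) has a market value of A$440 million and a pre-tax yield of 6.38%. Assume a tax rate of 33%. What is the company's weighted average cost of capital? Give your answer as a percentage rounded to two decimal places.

8.42%

Cost of preferred: Rp = 7.77 / 98.02 = 7.9270%.
Total capital V = 308 + 35.3 + 440 = 783.3.
Equity: weight = 308/783.3 = 0.3932; cost = 14.4%.
Preferred: weight = 35.3/783.3 = 0.0451; cost = 7.927%.
Bank debt: weight = 440/783.3 = 0.5617; after-tax cost = 6.38% × (1 − 33%) = 4.2746%.
WACC = 0.3932 × 14.4000% + 0.0451 × 7.9270% + 0.5617 × 4.2746% = 8.4206%.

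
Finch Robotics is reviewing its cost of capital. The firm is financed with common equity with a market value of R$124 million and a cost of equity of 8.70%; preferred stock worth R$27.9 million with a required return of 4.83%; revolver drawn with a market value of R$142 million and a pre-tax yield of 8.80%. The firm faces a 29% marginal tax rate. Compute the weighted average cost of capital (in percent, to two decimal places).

Total capital V = 124 + 27.9 + 142 = 293.9.
Equity: weight = 124/293.9 = 0.4219; cost = 8.7%.
Preferred: weight = 27.9/293.9 = 0.0949; cost = 4.83%.
Revolver drawn: weight = 142/293.9 = 0.4832; after-tax cost = 8.8% × (1 − 29%) = 6.2480%.
WACC = 0.4219 × 8.7000% + 0.0949 × 4.8300% + 0.4832 × 6.2480% = 7.1479%.

7.15%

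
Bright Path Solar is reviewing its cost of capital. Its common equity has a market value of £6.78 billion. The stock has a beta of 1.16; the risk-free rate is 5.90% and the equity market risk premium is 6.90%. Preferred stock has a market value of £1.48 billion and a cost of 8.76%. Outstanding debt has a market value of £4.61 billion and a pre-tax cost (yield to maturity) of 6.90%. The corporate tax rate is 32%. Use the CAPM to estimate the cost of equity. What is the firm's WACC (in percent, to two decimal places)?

Cost of equity via CAPM: Re = 5.9% + 1.16 × 6.9% = 13.9040%.
Total capital V = 6.78 + 1.48 + 4.61 = 12.87.
Equity: weight = 6.78/12.87 = 0.5268; cost = 13.904%.
Preferred: weight = 1.48/12.87 = 0.1150; cost = 8.76%.
Debt: weight = 4.61/12.87 = 0.3582; after-tax cost = 6.9% × (1 − 32%) = 4.6920%.
WACC = 0.5268 × 13.9040% + 0.1150 × 8.7600% + 0.3582 × 4.6920% = 10.0127%.

10.01%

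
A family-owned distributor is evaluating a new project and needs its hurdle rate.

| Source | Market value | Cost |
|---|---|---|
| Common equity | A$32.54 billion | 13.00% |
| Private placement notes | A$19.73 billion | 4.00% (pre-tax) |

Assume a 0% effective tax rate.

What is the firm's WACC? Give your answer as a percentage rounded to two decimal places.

9.60%

Total capital V = 32.54 + 19.73 = 52.27.
Equity: weight = 32.54/52.27 = 0.6225; cost = 13%.
Private placement notes: weight = 19.73/52.27 = 0.3775; after-tax cost = 4% × (1 − 0%) = 4.0000%.
WACC = 0.6225 × 13.0000% + 0.3775 × 4.0000% = 9.6028%.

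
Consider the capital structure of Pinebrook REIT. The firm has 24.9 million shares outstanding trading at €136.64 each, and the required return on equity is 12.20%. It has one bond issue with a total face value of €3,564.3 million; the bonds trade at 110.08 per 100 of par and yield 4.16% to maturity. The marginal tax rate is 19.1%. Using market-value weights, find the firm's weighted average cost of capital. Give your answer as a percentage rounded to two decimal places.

Market value of equity E = 136.64 × 24.9m = 3402.336m. Market value of debt D = 3564.3m × 110.08/100 = 3923.58144m.
Total capital V = 3402.336 + 3923.58144 = 7325.91744.
Equity: weight = 3402.336/7325.91744 = 0.4644; cost = 12.2%.
Bonds outstanding: weight = 3923.58144/7325.91744 = 0.5356; after-tax cost = 4.16% × (1 − 19.1%) = 3.3654%.
WACC = 0.4644 × 12.2000% + 0.5356 × 3.3654% = 7.4684%.

7.47%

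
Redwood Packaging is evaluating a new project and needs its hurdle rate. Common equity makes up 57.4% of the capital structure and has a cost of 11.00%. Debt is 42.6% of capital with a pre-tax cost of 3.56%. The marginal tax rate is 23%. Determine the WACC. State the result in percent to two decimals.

After-tax cost of debt = 3.56% × (1 − 23%) = 2.7412%.
WACC = 0.574 × 11.0000% + 0.426 × 2.7412% = 7.4818%.

7.48%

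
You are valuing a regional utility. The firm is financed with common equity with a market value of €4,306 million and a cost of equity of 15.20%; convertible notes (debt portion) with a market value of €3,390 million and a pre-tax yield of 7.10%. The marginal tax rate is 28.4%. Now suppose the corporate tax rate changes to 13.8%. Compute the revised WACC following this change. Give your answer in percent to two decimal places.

After the change:
Total capital V = 4306 + 3390 = 7696.
Equity: weight = 4306/7696 = 0.5595; cost = 15.2%.
Convertible notes (debt portion): weight = 3390/7696 = 0.4405; after-tax cost = 7.1% × (1 − 13.8%) = 6.1202%.
WACC = 0.5595 × 15.2000% + 0.4405 × 6.1202% = 11.2005%.

11.20%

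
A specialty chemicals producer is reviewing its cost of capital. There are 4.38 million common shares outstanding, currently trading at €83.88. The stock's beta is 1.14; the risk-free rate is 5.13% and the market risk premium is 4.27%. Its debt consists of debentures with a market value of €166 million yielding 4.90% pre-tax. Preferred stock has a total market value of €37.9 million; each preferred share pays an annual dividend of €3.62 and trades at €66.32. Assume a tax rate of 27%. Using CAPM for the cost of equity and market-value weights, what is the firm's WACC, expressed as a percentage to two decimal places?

7.83%

Cost of equity via CAPM: Re = 5.13% + 1.14 × 4.27% = 9.9978%.
Cost of preferred: Rp = 3.62 / 66.32 = 5.4584%.
Market value of equity E = 83.88 × 4.38m = 367.3944m.
Total capital V = 367.3944 + 37.9 + 166 = 571.2944.
Equity: weight = 367.3944/571.2944 = 0.6431; cost = 9.9978%.
Preferred: weight = 37.9/571.2944 = 0.0663; cost = 5.4584%.
Debentures: weight = 166/571.2944 = 0.2906; after-tax cost = 4.9% × (1 − 27%) = 3.5770%.
WACC = 0.6431 × 9.9978% + 0.0663 × 5.4584% + 0.2906 × 3.5770% = 7.8310%.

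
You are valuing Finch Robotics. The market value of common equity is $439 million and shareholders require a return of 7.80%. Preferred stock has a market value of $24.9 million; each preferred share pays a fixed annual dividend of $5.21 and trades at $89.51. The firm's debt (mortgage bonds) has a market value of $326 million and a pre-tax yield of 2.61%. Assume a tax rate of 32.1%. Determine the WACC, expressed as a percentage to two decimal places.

5.25%

Cost of preferred: Rp = 5.21 / 89.51 = 5.8206%.
Total capital V = 439 + 24.9 + 326 = 789.9.
Equity: weight = 439/789.9 = 0.5558; cost = 7.8%.
Preferred: weight = 24.9/789.9 = 0.0315; cost = 5.8206%.
Mortgage bonds: weight = 326/789.9 = 0.4127; after-tax cost = 2.61% × (1 − 32.1%) = 1.7722%.
WACC = 0.5558 × 7.8000% + 0.0315 × 5.8206% + 0.4127 × 1.7722% = 5.2499%.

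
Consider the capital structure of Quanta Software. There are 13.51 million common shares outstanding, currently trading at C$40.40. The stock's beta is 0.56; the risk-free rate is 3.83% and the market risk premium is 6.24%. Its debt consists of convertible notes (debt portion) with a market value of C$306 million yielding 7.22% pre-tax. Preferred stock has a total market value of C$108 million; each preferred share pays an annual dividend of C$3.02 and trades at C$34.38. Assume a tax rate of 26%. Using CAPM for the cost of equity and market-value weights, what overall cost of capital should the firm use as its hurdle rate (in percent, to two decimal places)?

6.86%

Cost of equity via CAPM: Re = 3.83% + 0.56 × 6.24% = 7.3244%.
Cost of preferred: Rp = 3.02 / 34.38 = 8.7842%.
Market value of equity E = 40.4 × 13.51m = 545.804m.
Total capital V = 545.804 + 108 + 306 = 959.804.
Equity: weight = 545.804/959.804 = 0.5687; cost = 7.3244%.
Preferred: weight = 108/959.804 = 0.1125; cost = 8.7842%.
Convertible notes (debt portion): weight = 306/959.804 = 0.3188; after-tax cost = 7.22% × (1 − 26%) = 5.3428%.
WACC = 0.5687 × 7.3244% + 0.1125 × 8.7842% + 0.3188 × 5.3428% = 6.8569%.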